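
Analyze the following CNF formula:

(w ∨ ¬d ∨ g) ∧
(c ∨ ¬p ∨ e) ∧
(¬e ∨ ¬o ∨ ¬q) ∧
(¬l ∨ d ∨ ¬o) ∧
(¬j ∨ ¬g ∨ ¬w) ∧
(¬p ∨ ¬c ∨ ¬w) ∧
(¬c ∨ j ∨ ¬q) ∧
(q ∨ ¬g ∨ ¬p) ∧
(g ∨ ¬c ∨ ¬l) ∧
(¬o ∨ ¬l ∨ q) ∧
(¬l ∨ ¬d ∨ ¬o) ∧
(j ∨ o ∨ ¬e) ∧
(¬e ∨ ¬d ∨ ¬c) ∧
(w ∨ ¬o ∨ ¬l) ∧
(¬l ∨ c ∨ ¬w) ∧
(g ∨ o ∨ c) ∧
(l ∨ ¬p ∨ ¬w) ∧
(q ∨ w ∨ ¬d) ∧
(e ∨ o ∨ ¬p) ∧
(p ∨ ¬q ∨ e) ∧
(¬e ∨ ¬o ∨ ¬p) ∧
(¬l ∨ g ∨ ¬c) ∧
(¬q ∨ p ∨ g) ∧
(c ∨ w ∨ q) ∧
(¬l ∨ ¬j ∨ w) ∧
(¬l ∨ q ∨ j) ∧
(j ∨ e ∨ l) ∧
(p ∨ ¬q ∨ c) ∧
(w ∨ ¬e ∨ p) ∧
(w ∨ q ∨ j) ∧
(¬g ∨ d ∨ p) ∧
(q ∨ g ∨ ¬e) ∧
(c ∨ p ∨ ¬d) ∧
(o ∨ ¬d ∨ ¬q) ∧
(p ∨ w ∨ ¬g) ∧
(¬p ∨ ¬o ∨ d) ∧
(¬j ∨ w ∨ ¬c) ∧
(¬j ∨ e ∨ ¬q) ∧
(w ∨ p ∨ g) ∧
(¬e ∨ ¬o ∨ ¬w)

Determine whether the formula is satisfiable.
Yes

Yes, the formula is satisfiable.

One satisfying assignment is: q=False, p=False, c=False, l=False, w=True, g=False, e=False, d=False, o=True, j=True

Verification: With this assignment, all 40 clauses evaluate to true.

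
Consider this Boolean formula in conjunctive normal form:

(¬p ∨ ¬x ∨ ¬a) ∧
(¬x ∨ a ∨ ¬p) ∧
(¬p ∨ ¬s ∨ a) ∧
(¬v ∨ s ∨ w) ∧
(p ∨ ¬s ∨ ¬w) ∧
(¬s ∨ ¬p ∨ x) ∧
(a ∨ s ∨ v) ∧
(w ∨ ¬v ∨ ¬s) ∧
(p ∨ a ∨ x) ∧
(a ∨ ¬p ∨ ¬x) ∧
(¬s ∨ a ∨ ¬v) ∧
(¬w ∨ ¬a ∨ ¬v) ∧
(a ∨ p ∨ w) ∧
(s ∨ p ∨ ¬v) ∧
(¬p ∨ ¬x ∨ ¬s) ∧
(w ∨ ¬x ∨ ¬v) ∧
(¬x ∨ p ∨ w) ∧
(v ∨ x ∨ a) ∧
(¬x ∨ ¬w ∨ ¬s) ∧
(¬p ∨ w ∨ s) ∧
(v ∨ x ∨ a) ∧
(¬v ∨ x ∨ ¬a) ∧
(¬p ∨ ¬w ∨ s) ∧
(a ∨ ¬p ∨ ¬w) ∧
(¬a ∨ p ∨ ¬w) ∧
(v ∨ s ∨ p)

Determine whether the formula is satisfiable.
Yes

Yes, the formula is satisfiable.

One satisfying assignment is: x=False, a=True, w=False, s=True, p=False, v=False

Verification: With this assignment, all 26 clauses evaluate to true.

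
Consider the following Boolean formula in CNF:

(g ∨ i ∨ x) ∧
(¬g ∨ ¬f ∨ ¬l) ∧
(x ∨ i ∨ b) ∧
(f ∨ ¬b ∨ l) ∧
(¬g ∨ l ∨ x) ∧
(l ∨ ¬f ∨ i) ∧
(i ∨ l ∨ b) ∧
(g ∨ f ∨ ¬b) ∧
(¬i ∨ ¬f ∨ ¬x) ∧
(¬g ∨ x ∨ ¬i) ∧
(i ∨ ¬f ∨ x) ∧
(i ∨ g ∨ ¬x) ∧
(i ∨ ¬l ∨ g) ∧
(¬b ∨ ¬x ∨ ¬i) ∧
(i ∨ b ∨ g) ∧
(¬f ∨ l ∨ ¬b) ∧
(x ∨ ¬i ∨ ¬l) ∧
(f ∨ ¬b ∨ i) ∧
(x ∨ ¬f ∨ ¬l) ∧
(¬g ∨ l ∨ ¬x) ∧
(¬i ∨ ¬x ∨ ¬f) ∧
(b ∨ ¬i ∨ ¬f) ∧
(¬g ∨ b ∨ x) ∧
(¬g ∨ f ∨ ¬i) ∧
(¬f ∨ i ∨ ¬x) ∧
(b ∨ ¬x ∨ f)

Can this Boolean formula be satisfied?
Yes

Yes, the formula is satisfiable.

One satisfying assignment is: b=False, i=True, f=False, l=False, g=False, x=False

Verification: With this assignment, all 26 clauses evaluate to true.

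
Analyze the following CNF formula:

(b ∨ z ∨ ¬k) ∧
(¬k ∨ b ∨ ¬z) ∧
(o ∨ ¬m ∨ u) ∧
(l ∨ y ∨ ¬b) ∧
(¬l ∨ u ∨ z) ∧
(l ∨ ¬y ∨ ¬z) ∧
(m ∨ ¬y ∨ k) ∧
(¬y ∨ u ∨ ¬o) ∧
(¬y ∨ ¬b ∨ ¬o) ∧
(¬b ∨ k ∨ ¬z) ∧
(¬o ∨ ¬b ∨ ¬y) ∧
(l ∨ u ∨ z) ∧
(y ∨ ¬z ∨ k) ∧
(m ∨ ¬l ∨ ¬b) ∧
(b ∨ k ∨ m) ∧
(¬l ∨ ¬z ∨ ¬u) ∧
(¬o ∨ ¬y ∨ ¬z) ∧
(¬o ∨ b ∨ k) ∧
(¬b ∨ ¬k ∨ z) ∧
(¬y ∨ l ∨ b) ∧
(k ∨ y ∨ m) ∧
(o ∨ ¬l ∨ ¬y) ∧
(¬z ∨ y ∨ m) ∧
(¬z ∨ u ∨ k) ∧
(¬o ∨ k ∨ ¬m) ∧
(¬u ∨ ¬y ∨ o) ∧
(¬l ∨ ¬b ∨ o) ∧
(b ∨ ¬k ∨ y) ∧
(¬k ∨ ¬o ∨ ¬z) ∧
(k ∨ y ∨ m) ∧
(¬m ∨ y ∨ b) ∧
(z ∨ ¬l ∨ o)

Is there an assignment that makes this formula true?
No

No, the formula is not satisfiable.

No assignment of truth values to the variables can make all 32 clauses true simultaneously.

The formula is UNSAT (unsatisfiable).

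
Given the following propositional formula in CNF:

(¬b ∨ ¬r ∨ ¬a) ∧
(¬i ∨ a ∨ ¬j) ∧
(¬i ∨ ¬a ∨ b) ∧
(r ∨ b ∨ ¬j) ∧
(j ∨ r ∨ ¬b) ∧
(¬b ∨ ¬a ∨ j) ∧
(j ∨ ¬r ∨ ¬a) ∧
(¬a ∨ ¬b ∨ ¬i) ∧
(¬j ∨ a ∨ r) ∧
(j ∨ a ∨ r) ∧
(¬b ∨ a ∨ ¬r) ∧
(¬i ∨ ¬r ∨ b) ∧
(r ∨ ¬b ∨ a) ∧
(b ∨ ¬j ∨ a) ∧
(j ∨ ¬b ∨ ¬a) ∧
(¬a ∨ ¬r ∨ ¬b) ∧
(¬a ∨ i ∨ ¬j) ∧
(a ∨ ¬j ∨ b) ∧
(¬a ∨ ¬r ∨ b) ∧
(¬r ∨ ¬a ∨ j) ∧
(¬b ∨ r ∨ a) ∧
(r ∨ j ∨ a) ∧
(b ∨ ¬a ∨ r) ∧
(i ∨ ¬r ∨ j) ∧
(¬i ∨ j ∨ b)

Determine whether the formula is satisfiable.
No

No, the formula is not satisfiable.

No assignment of truth values to the variables can make all 25 clauses true simultaneously.

The formula is UNSAT (unsatisfiable).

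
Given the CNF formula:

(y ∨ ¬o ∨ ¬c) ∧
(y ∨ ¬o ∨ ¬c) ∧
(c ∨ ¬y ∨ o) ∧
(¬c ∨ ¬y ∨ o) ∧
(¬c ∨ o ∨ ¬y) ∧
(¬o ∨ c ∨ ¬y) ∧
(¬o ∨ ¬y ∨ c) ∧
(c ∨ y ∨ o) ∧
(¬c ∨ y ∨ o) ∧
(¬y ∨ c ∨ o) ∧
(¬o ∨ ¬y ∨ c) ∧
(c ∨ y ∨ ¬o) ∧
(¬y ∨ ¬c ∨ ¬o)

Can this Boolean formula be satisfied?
No

No, the formula is not satisfiable.

No assignment of truth values to the variables can make all 13 clauses true simultaneously.

The formula is UNSAT (unsatisfiable).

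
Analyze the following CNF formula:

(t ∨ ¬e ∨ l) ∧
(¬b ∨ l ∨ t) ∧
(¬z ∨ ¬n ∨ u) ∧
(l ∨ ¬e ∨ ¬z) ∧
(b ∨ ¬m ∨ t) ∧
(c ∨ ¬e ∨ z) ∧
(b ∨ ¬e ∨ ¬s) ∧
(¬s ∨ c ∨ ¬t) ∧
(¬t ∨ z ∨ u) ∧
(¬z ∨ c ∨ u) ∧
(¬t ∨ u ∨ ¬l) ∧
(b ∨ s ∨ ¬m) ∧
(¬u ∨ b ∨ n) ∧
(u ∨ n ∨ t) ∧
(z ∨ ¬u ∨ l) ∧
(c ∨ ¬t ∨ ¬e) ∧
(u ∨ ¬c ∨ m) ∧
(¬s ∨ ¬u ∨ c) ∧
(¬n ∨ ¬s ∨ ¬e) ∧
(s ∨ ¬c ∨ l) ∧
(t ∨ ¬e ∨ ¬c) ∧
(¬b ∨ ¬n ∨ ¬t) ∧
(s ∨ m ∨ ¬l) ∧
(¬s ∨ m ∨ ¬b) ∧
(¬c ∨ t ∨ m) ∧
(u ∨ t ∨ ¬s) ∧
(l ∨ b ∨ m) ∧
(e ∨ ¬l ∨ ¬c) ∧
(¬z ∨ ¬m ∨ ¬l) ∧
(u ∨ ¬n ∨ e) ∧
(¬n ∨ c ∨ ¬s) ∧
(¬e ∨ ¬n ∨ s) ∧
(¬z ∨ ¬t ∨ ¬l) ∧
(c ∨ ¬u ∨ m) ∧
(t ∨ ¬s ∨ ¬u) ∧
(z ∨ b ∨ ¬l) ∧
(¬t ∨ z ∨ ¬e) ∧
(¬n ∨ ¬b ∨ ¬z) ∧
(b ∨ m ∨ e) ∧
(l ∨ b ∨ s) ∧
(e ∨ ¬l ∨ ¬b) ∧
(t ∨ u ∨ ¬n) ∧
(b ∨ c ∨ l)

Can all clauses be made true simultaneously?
Yes

Yes, the formula is satisfiable.

One satisfying assignment is: t=True, z=True, c=True, n=True, s=True, b=False, l=False, u=True, e=False, m=True

Verification: With this assignment, all 43 clauses evaluate to true.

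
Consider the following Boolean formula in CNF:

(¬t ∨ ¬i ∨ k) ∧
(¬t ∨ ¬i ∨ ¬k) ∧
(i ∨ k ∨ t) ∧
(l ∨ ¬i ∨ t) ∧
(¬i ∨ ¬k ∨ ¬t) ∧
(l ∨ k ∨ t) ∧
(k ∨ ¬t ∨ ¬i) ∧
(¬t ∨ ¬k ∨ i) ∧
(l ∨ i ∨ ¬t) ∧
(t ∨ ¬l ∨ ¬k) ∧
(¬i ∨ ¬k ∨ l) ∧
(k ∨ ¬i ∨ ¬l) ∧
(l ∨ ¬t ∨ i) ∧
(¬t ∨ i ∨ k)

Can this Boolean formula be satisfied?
Yes

Yes, the formula is satisfiable.

One satisfying assignment is: k=True, l=False, t=False, i=False

Verification: With this assignment, all 14 clauses evaluate to true.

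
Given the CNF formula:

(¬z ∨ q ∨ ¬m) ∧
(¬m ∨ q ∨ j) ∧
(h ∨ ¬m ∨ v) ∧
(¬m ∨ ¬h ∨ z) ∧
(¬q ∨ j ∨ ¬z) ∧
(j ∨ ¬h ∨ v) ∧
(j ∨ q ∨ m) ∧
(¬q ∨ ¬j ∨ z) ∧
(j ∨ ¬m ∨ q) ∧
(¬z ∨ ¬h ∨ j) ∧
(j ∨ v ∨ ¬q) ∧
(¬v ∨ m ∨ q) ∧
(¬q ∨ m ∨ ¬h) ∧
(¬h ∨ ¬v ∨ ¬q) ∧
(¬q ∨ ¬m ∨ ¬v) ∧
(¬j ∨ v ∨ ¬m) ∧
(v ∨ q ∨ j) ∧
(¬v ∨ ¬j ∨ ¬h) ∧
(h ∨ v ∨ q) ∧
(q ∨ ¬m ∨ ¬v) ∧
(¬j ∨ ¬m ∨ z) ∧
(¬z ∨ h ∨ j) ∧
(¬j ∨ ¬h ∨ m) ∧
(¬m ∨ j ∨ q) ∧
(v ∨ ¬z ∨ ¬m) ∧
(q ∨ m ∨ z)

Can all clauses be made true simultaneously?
Yes

Yes, the formula is satisfiable.

One satisfying assignment is: z=True, m=False, v=False, h=False, j=True, q=True

Verification: With this assignment, all 26 clauses evaluate to true.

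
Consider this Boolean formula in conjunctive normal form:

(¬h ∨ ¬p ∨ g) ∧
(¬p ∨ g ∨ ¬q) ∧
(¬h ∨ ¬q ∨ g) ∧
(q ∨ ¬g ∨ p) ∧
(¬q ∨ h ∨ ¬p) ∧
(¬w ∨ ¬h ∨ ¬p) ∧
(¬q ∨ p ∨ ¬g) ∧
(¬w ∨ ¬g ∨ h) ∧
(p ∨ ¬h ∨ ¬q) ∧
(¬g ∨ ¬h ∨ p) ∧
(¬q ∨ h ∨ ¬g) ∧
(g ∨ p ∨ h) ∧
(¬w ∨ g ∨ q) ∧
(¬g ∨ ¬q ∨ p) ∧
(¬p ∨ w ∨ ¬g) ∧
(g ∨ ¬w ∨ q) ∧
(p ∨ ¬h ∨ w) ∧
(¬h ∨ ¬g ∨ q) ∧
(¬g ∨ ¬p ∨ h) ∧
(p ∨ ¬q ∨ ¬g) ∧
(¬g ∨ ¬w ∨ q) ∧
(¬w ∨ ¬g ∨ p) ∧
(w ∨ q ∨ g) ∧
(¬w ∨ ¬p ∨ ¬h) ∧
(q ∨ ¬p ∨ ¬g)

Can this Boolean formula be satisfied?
No

No, the formula is not satisfiable.

No assignment of truth values to the variables can make all 25 clauses true simultaneously.

The formula is UNSAT (unsatisfiable).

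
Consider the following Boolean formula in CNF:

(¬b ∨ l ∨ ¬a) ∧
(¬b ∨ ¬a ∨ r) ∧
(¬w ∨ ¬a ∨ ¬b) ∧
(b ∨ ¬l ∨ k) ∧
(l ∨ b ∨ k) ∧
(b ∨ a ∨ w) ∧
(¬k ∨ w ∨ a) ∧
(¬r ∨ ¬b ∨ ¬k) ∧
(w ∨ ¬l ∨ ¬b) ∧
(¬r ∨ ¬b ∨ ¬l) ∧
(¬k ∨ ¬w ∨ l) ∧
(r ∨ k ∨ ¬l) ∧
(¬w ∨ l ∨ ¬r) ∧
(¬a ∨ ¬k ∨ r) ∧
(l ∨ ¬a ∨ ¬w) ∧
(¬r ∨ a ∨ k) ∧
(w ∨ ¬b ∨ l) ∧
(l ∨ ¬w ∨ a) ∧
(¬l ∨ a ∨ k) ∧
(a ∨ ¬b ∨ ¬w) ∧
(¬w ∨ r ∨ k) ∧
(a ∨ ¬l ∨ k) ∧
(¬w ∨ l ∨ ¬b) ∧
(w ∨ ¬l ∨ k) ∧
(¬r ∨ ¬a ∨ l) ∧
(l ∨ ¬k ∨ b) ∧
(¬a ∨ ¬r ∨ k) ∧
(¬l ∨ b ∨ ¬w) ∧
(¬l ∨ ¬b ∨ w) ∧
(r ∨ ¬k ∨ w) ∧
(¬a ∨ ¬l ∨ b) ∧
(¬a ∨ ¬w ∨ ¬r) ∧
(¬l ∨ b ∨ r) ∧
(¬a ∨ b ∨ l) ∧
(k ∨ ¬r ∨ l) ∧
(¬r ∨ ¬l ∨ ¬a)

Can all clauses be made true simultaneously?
No

No, the formula is not satisfiable.

No assignment of truth values to the variables can make all 36 clauses true simultaneously.

The formula is UNSAT (unsatisfiable).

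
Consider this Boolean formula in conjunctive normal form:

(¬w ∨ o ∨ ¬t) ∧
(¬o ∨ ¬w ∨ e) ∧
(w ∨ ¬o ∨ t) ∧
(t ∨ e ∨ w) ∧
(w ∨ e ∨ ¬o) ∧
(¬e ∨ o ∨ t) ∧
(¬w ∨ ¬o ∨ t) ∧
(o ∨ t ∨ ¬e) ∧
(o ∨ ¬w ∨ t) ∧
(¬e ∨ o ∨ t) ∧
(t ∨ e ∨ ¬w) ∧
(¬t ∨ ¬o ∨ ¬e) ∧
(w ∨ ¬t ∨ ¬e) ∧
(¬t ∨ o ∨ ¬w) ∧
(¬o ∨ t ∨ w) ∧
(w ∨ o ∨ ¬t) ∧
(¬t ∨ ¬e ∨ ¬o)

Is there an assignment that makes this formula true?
No

No, the formula is not satisfiable.

No assignment of truth values to the variables can make all 17 clauses true simultaneously.

The formula is UNSAT (unsatisfiable).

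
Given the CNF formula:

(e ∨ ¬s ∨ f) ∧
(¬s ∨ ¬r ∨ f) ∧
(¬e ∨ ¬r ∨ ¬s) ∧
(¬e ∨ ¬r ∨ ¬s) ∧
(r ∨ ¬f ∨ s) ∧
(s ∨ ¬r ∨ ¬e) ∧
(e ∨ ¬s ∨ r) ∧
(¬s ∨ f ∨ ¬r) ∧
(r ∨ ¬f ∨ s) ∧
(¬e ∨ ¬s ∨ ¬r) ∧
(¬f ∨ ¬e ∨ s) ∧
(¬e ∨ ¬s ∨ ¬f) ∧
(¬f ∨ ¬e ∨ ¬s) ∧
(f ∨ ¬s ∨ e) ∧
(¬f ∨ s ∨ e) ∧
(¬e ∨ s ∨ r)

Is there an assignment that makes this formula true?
Yes

Yes, the formula is satisfiable.

One satisfying assignment is: e=False, r=False, s=False, f=False

Verification: With this assignment, all 16 clauses evaluate to true.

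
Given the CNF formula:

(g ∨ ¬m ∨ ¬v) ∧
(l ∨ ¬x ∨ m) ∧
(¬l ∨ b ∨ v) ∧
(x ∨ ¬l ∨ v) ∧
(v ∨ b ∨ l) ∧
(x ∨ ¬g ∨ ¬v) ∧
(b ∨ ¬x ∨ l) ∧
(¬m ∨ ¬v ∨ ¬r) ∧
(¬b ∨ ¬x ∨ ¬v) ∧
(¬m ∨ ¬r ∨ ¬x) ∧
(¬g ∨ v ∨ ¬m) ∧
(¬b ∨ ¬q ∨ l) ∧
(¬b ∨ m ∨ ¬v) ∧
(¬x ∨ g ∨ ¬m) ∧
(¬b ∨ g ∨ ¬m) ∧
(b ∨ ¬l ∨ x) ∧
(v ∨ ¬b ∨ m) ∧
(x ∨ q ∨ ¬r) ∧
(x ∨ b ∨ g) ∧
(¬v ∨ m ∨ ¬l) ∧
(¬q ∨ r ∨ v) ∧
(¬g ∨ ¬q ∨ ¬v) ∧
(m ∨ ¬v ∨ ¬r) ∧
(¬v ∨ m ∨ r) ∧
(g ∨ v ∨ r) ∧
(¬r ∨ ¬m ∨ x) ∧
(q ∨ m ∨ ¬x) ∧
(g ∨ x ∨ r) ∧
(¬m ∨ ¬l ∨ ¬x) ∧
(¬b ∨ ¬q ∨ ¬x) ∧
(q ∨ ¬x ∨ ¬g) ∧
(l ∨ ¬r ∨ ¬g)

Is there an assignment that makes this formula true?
No

No, the formula is not satisfiable.

No assignment of truth values to the variables can make all 32 clauses true simultaneously.

The formula is UNSAT (unsatisfiable).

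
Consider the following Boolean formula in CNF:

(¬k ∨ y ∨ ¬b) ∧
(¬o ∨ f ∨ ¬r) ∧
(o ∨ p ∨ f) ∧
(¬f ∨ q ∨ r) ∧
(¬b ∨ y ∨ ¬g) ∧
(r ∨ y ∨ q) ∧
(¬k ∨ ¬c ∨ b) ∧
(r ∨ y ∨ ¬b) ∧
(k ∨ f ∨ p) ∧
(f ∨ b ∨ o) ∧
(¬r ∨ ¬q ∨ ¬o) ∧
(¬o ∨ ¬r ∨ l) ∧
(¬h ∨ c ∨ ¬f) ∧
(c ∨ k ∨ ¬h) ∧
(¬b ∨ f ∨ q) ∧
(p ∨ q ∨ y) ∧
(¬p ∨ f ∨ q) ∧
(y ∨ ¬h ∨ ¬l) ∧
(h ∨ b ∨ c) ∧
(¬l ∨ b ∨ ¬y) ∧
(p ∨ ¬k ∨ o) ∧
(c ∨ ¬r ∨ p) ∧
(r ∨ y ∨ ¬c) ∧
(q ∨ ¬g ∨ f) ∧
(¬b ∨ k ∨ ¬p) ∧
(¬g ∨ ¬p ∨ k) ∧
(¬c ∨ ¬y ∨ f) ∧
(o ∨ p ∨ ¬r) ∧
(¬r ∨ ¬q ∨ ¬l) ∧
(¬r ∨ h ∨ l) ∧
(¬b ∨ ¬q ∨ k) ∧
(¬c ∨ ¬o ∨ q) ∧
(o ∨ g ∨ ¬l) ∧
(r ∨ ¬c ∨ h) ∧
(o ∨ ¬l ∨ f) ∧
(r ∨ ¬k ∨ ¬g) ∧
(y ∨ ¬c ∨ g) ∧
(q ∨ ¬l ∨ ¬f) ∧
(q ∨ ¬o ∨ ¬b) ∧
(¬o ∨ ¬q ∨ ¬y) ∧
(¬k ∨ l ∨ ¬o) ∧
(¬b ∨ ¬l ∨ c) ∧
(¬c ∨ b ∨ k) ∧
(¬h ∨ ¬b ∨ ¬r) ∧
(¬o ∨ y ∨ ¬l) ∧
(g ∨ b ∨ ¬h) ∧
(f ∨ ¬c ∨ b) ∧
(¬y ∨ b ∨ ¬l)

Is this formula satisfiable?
Yes

Yes, the formula is satisfiable.

One satisfying assignment is: g=False, q=True, c=False, k=True, r=False, f=False, l=False, y=True, o=False, h=False, b=True, p=True

Verification: With this assignment, all 48 clauses evaluate to true.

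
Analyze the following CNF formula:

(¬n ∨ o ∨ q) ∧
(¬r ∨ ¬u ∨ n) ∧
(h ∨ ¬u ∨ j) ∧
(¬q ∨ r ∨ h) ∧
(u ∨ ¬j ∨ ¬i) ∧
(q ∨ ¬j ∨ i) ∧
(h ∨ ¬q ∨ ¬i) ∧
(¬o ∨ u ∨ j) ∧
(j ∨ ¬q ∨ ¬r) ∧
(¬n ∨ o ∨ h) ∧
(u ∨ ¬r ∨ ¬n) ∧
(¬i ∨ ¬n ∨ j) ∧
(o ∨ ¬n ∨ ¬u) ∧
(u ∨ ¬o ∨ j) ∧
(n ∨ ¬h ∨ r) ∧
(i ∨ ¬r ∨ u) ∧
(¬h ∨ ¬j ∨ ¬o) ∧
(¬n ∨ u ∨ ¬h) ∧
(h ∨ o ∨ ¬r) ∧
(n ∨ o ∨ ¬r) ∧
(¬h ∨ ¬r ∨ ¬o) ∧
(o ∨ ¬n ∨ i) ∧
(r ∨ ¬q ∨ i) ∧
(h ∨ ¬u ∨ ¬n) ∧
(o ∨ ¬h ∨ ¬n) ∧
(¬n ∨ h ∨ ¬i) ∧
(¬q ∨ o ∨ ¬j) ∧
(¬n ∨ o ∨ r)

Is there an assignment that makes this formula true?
Yes

Yes, the formula is satisfiable.

One satisfying assignment is: o=False, i=False, j=False, n=False, u=False, q=False, r=False, h=False

Verification: With this assignment, all 28 clauses evaluate to true.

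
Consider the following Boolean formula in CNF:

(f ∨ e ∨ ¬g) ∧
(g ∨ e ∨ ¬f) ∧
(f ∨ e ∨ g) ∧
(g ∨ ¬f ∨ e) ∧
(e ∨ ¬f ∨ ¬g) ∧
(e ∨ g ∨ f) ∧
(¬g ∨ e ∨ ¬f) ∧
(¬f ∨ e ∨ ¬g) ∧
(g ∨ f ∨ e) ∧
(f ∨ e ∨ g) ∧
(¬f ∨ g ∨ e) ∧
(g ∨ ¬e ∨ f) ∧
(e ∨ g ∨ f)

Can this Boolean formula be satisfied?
Yes

Yes, the formula is satisfiable.

One satisfying assignment is: e=True, g=True, f=False

Verification: With this assignment, all 13 clauses evaluate to true.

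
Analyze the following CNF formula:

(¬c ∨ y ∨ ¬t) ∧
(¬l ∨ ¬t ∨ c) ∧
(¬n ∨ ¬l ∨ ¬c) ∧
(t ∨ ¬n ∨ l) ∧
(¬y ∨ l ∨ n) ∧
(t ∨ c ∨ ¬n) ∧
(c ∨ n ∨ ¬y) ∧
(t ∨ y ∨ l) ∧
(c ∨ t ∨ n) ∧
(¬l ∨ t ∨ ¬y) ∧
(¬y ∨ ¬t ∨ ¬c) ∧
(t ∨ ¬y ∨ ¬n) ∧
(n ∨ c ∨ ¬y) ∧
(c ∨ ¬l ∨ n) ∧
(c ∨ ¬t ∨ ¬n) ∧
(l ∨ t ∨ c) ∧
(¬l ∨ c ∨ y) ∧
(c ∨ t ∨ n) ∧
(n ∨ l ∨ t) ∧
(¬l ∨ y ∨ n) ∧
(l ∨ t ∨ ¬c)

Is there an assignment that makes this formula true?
Yes

Yes, the formula is satisfiable.

One satisfying assignment is: l=False, y=False, t=True, n=False, c=False

Verification: With this assignment, all 21 clauses evaluate to true.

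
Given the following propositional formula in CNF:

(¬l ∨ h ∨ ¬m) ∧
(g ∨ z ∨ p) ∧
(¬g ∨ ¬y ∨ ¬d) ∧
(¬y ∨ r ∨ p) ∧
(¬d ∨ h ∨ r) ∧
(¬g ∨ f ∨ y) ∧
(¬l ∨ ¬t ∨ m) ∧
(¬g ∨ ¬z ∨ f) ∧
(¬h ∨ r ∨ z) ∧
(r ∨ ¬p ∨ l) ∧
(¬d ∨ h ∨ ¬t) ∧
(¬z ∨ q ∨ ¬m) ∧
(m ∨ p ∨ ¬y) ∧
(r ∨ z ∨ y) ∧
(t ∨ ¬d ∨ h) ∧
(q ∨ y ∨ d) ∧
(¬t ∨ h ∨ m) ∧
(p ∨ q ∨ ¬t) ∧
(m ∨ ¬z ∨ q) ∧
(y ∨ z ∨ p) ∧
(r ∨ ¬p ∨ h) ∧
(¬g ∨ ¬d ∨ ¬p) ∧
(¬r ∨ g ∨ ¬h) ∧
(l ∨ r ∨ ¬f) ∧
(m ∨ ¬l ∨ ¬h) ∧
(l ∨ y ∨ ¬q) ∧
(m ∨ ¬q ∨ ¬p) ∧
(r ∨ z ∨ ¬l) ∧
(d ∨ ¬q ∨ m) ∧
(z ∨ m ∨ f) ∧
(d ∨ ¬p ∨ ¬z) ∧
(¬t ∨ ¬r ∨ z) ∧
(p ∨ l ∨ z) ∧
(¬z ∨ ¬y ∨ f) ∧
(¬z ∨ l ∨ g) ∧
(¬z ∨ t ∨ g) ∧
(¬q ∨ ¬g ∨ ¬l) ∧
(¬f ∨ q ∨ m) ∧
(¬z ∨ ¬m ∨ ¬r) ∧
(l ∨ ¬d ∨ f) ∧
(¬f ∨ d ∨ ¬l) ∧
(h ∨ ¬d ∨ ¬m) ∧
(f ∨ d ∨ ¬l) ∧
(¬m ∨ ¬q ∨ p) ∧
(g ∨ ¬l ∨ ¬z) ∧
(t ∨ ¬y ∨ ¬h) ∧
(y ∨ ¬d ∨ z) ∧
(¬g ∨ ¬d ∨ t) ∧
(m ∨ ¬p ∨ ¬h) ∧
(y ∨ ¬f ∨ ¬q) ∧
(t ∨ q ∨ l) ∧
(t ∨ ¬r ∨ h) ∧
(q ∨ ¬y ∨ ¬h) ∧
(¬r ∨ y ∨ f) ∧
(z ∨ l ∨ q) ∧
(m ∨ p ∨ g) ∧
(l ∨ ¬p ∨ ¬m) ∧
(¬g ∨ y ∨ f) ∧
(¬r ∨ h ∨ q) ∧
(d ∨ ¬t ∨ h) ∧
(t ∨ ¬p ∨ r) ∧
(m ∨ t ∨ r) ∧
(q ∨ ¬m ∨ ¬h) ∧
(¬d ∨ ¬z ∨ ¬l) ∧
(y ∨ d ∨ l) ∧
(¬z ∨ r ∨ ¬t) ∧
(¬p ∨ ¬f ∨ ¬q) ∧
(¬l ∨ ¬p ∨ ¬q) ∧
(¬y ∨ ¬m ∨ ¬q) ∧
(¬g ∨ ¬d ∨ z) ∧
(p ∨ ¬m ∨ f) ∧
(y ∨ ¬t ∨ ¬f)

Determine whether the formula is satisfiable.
No

No, the formula is not satisfiable.

No assignment of truth values to the variables can make all 72 clauses true simultaneously.

The formula is UNSAT (unsatisfiable).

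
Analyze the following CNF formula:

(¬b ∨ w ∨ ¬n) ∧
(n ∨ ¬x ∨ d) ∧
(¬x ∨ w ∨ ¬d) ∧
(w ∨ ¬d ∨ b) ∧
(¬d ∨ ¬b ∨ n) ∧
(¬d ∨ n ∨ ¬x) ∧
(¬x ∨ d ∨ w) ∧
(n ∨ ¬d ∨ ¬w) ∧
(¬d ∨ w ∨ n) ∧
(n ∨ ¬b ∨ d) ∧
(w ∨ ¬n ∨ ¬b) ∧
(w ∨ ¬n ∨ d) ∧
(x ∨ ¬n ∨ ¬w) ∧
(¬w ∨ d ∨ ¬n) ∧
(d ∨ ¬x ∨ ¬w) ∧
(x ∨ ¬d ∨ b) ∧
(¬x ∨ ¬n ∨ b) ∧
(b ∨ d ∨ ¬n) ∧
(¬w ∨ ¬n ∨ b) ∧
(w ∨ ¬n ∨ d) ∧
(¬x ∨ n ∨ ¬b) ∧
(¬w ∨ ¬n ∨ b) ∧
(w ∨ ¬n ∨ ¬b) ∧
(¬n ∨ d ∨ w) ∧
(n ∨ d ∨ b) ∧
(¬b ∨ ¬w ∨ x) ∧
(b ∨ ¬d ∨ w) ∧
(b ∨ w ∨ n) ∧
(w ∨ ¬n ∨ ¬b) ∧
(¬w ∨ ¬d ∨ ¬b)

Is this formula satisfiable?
No

No, the formula is not satisfiable.

No assignment of truth values to the variables can make all 30 clauses true simultaneously.

The formula is UNSAT (unsatisfiable).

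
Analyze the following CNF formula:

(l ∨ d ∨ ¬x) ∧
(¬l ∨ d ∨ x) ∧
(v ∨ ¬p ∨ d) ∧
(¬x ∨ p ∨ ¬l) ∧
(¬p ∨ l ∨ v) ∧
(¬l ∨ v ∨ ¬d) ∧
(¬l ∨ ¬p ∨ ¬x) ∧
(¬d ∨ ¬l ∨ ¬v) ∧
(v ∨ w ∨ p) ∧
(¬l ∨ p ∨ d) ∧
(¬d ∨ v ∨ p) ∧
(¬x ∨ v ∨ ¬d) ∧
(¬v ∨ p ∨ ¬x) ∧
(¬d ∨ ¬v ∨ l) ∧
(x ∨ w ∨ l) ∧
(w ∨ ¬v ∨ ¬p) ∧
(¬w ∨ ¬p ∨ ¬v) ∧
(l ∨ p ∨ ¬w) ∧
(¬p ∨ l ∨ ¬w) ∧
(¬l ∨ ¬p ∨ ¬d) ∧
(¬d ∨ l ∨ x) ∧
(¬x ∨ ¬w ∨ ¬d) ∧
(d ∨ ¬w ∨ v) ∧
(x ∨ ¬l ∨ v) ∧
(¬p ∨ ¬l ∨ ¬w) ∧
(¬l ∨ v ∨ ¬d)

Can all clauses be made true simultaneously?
No

No, the formula is not satisfiable.

No assignment of truth values to the variables can make all 26 clauses true simultaneously.

The formula is UNSAT (unsatisfiable).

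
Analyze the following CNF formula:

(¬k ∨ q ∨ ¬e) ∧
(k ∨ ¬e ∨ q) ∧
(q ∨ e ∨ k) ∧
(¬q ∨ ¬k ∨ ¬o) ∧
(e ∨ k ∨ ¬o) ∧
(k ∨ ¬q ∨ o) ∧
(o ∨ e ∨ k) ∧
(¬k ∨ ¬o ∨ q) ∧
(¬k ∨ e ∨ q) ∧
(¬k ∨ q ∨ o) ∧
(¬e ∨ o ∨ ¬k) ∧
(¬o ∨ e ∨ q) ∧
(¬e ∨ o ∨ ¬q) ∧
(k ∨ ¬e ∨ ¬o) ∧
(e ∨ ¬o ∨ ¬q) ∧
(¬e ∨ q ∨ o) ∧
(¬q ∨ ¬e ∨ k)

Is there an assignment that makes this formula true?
Yes

Yes, the formula is satisfiable.

One satisfying assignment is: q=True, e=False, k=True, o=False

Verification: With this assignment, all 17 clauses evaluate to true.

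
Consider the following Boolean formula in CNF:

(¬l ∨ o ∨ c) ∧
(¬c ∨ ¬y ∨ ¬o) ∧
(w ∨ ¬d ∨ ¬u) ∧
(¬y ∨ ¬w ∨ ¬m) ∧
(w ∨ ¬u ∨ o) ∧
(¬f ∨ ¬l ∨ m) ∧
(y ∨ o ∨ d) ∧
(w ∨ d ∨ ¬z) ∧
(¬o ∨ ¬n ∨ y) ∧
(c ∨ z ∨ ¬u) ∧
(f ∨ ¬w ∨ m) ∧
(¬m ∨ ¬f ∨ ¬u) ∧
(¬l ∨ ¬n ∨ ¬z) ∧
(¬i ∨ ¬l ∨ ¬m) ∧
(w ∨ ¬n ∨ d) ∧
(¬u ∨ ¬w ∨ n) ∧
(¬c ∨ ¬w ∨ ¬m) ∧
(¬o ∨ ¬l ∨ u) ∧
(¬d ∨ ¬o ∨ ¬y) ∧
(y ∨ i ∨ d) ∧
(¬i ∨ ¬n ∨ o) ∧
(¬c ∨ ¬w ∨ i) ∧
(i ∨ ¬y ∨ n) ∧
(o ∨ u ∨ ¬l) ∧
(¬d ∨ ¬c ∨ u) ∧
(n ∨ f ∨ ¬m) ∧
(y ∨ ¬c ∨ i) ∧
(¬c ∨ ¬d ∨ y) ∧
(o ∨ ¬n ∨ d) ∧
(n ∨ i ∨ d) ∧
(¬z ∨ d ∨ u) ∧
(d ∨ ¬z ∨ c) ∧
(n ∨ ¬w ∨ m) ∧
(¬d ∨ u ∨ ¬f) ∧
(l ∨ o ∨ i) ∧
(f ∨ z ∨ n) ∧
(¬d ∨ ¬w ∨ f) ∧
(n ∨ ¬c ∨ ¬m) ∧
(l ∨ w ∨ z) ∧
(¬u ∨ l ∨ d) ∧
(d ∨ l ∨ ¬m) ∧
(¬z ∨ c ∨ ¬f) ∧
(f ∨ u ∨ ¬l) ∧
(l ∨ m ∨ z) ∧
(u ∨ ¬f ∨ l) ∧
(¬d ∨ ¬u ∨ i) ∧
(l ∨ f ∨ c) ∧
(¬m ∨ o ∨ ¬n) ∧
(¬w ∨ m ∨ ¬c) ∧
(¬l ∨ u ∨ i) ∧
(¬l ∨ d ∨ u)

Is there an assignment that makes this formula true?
No

No, the formula is not satisfiable.

No assignment of truth values to the variables can make all 51 clauses true simultaneously.

The formula is UNSAT (unsatisfiable).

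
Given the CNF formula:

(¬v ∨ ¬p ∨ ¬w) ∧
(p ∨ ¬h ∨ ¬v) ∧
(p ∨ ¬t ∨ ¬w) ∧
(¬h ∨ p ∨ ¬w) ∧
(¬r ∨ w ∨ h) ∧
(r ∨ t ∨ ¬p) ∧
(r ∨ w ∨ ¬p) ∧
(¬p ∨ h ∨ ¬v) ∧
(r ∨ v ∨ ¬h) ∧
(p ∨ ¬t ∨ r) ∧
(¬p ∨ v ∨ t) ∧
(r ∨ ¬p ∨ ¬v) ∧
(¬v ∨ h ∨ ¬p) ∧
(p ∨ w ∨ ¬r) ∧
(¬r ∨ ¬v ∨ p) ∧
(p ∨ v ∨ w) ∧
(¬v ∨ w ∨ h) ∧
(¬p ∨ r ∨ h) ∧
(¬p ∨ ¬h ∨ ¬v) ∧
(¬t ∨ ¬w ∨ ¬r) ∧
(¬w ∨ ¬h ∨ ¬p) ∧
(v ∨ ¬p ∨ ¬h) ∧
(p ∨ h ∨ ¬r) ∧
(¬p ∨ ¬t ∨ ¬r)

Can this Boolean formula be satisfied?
Yes

Yes, the formula is satisfiable.

One satisfying assignment is: r=False, t=False, v=False, w=True, p=False, h=False

Verification: With this assignment, all 24 clauses evaluate to true.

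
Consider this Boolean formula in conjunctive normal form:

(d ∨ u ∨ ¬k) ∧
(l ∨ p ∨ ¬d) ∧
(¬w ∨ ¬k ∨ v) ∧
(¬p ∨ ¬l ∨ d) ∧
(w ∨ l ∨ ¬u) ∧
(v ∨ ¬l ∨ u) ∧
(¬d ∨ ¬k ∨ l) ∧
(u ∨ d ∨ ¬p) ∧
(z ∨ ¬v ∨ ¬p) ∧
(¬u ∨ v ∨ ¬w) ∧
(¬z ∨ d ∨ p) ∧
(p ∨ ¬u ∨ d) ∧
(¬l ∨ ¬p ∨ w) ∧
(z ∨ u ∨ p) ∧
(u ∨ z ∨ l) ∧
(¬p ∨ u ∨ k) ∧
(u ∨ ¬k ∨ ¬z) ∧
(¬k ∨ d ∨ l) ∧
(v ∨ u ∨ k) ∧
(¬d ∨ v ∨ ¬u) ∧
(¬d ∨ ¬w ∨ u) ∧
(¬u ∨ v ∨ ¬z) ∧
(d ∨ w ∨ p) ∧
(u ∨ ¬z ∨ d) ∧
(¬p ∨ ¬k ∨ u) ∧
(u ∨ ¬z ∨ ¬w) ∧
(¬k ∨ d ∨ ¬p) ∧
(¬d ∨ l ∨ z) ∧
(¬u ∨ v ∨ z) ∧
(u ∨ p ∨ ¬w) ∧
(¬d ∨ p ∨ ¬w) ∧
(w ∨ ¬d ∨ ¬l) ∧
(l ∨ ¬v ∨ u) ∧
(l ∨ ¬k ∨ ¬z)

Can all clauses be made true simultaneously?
Yes

Yes, the formula is satisfiable.

One satisfying assignment is: z=True, u=True, k=True, p=True, l=True, v=True, w=True, d=True

Verification: With this assignment, all 34 clauses evaluate to true.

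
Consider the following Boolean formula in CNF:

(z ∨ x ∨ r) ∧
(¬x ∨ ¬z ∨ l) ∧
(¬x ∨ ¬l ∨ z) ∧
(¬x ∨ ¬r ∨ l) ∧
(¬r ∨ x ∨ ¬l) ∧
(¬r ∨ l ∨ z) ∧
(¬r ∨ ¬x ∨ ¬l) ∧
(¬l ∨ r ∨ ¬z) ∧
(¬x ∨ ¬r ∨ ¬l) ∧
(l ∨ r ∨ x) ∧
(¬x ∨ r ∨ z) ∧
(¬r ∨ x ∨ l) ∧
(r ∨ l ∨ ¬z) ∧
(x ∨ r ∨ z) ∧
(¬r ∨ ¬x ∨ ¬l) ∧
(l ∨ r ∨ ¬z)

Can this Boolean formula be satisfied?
No

No, the formula is not satisfiable.

No assignment of truth values to the variables can make all 16 clauses true simultaneously.

The formula is UNSAT (unsatisfiable).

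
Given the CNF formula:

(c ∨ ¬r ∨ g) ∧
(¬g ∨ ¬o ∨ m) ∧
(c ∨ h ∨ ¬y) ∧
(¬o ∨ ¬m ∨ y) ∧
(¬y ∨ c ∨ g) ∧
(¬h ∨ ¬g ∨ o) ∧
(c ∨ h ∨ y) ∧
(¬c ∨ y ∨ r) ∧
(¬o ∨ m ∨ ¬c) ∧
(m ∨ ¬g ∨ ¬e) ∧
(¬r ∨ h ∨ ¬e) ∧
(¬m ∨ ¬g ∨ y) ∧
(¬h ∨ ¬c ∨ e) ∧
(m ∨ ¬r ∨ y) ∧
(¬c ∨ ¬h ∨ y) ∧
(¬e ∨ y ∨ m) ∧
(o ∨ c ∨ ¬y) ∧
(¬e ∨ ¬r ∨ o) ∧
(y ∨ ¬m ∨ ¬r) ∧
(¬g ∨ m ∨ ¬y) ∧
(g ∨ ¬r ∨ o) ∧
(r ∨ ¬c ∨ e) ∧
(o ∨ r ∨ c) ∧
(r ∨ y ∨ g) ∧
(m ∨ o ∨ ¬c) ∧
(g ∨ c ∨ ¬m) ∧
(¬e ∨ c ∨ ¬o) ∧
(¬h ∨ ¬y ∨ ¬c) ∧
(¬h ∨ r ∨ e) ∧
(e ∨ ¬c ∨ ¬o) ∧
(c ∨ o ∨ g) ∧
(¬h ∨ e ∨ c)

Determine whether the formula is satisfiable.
Yes

Yes, the formula is satisfiable.

One satisfying assignment is: e=True, y=True, r=False, h=False, g=False, o=True, c=True, m=True

Verification: With this assignment, all 32 clauses evaluate to true.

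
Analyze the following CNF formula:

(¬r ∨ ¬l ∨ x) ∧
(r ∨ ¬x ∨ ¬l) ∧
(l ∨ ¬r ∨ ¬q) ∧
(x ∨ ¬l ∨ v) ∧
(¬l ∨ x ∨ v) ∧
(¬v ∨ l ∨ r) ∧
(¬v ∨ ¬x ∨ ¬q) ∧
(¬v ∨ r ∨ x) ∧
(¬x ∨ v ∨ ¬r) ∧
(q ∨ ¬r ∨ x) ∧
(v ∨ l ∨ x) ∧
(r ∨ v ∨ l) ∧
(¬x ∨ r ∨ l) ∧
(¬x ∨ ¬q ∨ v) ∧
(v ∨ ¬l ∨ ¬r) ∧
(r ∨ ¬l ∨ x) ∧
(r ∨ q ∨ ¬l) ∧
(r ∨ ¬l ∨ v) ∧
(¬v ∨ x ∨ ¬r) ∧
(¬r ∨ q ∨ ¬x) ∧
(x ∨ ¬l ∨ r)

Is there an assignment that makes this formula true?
No

No, the formula is not satisfiable.

No assignment of truth values to the variables can make all 21 clauses true simultaneously.

The formula is UNSAT (unsatisfiable).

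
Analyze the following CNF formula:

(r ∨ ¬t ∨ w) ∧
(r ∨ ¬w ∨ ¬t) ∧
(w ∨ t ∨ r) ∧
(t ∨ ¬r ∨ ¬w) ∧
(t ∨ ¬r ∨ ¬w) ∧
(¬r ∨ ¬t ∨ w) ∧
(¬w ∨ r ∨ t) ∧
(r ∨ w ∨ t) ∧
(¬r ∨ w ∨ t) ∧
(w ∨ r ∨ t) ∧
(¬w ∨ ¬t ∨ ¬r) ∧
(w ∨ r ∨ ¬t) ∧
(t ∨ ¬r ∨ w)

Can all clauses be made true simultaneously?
No

No, the formula is not satisfiable.

No assignment of truth values to the variables can make all 13 clauses true simultaneously.

The formula is UNSAT (unsatisfiable).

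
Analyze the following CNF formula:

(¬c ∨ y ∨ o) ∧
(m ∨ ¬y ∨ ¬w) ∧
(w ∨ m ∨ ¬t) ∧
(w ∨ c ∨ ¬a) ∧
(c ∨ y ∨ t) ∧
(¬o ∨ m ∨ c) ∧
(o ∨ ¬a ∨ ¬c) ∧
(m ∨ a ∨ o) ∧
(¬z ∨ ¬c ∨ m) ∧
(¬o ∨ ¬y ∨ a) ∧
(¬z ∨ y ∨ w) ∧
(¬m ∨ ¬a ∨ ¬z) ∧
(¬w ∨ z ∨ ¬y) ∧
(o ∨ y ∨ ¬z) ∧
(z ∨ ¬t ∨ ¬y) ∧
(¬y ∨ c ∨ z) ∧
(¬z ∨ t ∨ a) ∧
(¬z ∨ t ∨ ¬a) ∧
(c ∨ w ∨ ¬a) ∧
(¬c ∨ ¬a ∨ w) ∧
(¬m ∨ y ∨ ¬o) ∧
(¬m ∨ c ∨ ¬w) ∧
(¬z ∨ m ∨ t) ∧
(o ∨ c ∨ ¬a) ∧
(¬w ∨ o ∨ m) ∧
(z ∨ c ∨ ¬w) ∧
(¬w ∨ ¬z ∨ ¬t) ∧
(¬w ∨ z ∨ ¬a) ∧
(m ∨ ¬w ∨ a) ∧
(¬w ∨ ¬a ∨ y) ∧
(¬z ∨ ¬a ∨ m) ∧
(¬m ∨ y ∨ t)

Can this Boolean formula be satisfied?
Yes

Yes, the formula is satisfiable.

One satisfying assignment is: m=False, z=False, t=False, o=True, c=True, a=False, w=False, y=False

Verification: With this assignment, all 32 clauses evaluate to true.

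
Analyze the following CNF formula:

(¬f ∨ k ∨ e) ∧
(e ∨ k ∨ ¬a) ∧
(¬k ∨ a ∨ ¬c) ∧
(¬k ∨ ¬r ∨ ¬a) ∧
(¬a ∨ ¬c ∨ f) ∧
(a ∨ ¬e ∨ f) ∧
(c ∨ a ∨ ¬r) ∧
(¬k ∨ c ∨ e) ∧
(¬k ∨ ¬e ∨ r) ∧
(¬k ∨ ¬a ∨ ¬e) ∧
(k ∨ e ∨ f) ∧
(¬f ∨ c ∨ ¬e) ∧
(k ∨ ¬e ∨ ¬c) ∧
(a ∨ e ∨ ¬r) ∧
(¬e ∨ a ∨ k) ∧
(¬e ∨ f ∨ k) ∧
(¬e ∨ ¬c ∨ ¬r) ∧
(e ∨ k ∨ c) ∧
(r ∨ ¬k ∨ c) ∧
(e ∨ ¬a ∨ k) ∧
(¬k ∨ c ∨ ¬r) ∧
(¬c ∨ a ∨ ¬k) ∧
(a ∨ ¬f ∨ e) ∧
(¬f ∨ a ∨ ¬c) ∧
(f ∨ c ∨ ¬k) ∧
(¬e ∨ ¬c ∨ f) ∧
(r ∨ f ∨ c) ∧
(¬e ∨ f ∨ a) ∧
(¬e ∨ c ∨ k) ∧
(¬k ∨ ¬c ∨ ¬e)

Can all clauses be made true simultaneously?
Yes

Yes, the formula is satisfiable.

One satisfying assignment is: f=True, a=True, k=True, r=False, e=False, c=True

Verification: With this assignment, all 30 clauses evaluate to true.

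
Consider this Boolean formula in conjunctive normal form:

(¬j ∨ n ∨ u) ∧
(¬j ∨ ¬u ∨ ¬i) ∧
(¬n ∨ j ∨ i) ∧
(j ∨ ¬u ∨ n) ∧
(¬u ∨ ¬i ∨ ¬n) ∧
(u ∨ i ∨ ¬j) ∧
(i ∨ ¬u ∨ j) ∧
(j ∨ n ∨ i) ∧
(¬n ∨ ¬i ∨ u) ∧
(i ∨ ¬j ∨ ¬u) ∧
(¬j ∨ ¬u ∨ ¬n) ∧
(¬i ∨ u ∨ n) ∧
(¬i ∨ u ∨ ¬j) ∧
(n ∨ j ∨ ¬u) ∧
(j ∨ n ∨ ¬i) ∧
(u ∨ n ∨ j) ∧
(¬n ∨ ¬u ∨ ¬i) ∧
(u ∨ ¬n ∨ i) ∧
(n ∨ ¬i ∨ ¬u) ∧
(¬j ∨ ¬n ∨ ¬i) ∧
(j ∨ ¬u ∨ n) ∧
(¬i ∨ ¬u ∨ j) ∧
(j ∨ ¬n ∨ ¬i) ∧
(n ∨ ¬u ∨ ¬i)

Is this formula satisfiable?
No

No, the formula is not satisfiable.

No assignment of truth values to the variables can make all 24 clauses true simultaneously.

The formula is UNSAT (unsatisfiable).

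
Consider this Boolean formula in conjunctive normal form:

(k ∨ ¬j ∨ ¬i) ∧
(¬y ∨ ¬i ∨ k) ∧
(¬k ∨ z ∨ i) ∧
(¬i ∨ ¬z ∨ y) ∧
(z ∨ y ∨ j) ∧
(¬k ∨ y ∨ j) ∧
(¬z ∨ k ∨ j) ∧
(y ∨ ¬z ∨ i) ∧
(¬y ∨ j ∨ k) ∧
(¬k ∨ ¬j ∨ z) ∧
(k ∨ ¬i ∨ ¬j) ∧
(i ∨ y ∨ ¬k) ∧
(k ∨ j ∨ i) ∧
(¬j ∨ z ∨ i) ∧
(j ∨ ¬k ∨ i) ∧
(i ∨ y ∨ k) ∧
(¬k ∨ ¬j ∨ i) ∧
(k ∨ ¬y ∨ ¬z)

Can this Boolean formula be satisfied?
Yes

Yes, the formula is satisfiable.

One satisfying assignment is: i=True, z=False, k=True, y=True, j=False

Verification: With this assignment, all 18 clauses evaluate to true.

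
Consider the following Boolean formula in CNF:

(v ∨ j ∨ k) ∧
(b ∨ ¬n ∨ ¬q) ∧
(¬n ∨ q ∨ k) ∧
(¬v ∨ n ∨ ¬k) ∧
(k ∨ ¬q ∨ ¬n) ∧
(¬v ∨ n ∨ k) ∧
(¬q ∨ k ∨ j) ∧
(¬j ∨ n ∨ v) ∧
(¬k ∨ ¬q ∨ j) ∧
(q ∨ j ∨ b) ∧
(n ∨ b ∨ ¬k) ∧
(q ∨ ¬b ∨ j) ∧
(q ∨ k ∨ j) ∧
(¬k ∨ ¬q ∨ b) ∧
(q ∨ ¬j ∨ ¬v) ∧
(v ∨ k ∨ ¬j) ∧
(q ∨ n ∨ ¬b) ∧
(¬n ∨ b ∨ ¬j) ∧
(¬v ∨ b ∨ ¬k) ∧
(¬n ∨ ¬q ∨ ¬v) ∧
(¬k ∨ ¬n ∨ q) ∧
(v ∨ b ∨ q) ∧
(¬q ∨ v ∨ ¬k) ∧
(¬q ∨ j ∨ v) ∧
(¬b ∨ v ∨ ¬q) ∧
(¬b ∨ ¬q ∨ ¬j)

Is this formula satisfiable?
No

No, the formula is not satisfiable.

No assignment of truth values to the variables can make all 26 clauses true simultaneously.

The formula is UNSAT (unsatisfiable).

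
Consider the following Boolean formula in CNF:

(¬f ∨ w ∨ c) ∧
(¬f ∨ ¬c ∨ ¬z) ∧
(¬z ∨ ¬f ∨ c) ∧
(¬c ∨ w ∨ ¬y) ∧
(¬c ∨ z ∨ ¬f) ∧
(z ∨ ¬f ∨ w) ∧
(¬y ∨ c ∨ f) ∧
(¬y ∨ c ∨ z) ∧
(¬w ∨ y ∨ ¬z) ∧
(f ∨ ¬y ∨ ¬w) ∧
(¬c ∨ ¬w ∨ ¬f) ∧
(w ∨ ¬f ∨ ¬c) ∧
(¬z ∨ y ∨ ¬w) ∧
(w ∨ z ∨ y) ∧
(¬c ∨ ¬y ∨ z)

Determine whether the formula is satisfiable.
Yes

Yes, the formula is satisfiable.

One satisfying assignment is: y=False, z=False, f=False, w=True, c=False

Verification: With this assignment, all 15 clauses evaluate to true.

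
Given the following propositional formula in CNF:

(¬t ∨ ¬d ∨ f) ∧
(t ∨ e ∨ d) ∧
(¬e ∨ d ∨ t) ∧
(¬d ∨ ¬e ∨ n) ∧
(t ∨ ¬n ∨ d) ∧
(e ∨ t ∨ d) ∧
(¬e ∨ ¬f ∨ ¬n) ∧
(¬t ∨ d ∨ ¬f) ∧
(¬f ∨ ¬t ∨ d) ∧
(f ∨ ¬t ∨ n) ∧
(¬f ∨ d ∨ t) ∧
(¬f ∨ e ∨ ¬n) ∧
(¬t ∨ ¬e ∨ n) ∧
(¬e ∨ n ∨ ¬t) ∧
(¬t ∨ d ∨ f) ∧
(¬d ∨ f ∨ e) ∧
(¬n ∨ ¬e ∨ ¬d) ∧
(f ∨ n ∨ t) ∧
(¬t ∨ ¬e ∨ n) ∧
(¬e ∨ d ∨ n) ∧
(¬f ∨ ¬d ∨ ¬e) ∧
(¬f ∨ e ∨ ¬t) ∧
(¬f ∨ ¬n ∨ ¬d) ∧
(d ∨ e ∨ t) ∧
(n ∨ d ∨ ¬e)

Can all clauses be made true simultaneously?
Yes

Yes, the formula is satisfiable.

One satisfying assignment is: e=False, n=False, d=True, f=True, t=False

Verification: With this assignment, all 25 clauses evaluate to true.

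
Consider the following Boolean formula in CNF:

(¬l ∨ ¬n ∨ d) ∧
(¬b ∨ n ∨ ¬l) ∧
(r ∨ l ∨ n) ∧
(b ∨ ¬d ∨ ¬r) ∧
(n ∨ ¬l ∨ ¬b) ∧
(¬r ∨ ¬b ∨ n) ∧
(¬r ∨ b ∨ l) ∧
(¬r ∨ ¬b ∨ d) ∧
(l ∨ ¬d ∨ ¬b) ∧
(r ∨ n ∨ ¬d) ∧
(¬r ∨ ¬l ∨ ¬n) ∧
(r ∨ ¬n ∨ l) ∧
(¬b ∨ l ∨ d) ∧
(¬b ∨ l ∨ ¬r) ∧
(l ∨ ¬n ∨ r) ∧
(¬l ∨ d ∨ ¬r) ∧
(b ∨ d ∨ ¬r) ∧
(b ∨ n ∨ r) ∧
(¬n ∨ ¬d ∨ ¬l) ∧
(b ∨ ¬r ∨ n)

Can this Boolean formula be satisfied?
No

No, the formula is not satisfiable.

No assignment of truth values to the variables can make all 20 clauses true simultaneously.

The formula is UNSAT (unsatisfiable).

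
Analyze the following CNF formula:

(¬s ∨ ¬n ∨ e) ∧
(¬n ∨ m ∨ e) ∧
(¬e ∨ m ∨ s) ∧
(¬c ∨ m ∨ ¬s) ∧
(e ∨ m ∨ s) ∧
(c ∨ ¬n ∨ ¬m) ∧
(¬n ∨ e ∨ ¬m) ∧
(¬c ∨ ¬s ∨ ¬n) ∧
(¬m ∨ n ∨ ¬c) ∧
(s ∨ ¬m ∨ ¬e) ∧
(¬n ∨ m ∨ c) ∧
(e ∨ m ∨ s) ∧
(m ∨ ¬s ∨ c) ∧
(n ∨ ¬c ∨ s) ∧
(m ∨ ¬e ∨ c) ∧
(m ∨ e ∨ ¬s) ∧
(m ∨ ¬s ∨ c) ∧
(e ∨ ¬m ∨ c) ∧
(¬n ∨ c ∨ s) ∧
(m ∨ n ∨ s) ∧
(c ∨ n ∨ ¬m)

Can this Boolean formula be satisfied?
No

No, the formula is not satisfiable.

No assignment of truth values to the variables can make all 21 clauses true simultaneously.

The formula is UNSAT (unsatisfiable).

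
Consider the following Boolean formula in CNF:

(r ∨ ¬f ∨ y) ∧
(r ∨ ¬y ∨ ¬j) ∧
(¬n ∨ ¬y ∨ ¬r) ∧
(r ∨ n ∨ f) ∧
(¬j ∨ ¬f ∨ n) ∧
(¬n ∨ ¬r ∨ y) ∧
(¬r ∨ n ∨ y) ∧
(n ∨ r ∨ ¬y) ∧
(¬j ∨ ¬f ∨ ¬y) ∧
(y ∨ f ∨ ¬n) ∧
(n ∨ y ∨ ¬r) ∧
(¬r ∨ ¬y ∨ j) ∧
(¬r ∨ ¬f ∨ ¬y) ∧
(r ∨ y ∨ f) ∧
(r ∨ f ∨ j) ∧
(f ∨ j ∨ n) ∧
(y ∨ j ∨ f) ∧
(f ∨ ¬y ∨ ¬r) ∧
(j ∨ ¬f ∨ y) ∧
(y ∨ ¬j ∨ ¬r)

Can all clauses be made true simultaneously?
Yes

Yes, the formula is satisfiable.

One satisfying assignment is: f=True, n=True, y=True, r=False, j=False

Verification: With this assignment, all 20 clauses evaluate to true.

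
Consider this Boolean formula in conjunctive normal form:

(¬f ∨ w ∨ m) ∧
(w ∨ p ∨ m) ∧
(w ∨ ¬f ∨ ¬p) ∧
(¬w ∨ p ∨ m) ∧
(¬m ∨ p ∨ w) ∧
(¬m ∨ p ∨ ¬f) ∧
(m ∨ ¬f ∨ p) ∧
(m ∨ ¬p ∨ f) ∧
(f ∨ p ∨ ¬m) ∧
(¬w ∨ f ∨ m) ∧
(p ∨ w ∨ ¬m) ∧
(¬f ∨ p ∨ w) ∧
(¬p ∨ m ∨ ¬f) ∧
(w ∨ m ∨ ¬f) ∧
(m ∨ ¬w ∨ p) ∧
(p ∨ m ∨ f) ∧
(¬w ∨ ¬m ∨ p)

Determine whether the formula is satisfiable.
Yes

Yes, the formula is satisfiable.

One satisfying assignment is: m=True, f=False, w=False, p=True

Verification: With this assignment, all 17 clauses evaluate to true.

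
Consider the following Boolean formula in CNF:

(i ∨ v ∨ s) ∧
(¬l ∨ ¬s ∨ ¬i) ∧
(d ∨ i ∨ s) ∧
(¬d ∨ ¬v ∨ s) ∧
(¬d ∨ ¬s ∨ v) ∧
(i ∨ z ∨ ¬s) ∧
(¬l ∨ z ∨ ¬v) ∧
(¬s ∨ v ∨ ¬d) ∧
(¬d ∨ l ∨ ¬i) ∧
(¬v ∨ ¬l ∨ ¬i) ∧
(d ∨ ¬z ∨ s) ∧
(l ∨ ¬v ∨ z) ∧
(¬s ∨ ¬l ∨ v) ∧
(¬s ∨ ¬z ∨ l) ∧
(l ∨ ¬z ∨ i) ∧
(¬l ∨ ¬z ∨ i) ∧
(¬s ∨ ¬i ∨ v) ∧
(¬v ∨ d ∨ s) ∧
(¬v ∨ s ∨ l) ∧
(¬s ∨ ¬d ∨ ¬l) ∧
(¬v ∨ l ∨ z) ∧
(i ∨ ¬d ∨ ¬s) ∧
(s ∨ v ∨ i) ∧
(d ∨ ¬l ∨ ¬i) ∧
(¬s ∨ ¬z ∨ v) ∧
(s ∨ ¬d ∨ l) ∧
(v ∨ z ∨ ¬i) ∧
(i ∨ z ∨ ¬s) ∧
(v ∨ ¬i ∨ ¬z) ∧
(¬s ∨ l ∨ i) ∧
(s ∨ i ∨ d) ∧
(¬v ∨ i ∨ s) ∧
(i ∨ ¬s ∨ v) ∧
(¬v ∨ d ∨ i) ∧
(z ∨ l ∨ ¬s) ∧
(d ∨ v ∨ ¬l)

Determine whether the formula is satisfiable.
No

No, the formula is not satisfiable.

No assignment of truth values to the variables can make all 36 clauses true simultaneously.

The formula is UNSAT (unsatisfiable).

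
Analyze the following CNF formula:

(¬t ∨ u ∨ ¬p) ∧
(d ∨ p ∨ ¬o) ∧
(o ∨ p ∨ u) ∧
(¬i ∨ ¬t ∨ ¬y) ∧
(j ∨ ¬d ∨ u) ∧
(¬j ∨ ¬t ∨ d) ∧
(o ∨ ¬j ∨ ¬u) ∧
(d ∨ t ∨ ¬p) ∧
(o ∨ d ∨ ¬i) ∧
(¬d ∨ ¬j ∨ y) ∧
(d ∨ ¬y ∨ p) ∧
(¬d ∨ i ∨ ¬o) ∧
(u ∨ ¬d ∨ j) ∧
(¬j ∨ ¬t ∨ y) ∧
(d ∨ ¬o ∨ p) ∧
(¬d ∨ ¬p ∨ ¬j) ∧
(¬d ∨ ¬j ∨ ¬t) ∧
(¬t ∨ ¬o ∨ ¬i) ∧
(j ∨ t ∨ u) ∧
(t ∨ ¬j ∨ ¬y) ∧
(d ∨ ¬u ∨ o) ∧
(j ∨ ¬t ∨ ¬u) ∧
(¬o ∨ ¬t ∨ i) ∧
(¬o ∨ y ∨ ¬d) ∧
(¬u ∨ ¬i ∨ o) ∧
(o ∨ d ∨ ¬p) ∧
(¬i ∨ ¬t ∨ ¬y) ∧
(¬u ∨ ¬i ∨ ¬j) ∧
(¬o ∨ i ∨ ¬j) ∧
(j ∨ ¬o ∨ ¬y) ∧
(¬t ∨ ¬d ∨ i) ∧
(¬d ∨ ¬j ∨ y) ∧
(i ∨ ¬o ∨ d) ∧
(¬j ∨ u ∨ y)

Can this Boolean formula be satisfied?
Yes

Yes, the formula is satisfiable.

One satisfying assignment is: t=False, j=False, p=True, u=True, y=False, d=True, i=False, o=False

Verification: With this assignment, all 34 clauses evaluate to true.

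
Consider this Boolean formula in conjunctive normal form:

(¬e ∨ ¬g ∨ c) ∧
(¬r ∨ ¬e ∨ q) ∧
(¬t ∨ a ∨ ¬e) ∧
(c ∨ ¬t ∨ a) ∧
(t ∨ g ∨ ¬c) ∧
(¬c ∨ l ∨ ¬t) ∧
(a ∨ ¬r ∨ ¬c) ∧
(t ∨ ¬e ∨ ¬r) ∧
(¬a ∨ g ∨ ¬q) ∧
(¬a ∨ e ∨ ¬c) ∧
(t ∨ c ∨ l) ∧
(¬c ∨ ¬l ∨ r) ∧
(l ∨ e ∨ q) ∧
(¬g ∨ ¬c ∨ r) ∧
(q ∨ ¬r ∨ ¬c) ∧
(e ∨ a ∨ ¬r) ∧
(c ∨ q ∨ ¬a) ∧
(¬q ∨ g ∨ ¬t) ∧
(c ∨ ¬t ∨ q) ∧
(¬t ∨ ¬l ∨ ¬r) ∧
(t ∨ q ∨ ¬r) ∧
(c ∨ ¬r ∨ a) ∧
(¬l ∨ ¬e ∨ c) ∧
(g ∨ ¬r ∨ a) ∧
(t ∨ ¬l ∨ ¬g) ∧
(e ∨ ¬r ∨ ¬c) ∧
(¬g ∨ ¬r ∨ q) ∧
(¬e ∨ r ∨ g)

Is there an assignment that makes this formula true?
Yes

Yes, the formula is satisfiable.

One satisfying assignment is: e=False, q=True, t=False, a=False, l=True, g=False, r=False, c=False

Verification: With this assignment, all 28 clauses evaluate to true.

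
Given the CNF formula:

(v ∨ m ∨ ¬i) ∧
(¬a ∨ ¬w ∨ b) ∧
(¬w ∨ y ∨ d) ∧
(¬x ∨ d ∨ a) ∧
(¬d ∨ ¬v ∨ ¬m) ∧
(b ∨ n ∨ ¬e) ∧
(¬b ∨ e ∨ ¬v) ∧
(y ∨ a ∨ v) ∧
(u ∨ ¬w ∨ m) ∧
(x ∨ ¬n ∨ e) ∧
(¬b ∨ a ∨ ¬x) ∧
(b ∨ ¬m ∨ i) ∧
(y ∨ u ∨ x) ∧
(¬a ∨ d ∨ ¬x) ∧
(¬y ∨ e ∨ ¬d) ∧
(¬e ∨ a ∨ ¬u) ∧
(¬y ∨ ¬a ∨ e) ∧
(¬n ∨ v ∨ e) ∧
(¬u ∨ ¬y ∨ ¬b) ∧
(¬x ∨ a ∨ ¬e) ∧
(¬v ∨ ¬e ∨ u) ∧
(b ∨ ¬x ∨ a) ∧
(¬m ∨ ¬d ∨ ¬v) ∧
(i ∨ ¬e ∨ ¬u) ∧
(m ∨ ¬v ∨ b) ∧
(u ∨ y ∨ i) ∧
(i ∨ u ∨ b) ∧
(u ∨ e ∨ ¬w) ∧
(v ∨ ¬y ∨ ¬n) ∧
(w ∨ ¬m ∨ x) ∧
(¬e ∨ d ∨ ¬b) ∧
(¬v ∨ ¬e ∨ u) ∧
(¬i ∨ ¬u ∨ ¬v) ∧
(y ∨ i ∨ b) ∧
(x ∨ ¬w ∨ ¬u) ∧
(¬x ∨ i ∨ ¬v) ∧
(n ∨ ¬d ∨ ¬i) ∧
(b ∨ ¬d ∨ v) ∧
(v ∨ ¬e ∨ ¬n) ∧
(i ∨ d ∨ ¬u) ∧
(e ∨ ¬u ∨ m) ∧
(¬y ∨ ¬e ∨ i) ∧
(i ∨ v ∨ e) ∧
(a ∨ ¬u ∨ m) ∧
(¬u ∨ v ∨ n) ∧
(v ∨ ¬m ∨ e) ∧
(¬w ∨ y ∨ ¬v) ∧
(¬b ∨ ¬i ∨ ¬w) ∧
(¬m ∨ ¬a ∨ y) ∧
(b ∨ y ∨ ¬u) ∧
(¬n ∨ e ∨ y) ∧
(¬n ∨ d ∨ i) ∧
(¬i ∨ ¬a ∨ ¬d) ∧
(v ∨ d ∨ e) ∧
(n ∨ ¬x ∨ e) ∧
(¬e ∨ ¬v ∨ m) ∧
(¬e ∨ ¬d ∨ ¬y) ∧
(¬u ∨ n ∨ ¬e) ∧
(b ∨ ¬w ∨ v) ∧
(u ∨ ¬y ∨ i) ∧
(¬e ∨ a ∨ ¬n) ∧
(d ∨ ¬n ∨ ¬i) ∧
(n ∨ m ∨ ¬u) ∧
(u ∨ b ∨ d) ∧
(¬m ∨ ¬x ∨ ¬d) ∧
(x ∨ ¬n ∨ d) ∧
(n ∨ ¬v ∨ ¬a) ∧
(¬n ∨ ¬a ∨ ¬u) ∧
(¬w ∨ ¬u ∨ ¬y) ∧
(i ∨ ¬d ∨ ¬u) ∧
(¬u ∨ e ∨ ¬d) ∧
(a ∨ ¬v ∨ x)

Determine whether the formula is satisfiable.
No

No, the formula is not satisfiable.

No assignment of truth values to the variables can make all 72 clauses true simultaneously.

The formula is UNSAT (unsatisfiable).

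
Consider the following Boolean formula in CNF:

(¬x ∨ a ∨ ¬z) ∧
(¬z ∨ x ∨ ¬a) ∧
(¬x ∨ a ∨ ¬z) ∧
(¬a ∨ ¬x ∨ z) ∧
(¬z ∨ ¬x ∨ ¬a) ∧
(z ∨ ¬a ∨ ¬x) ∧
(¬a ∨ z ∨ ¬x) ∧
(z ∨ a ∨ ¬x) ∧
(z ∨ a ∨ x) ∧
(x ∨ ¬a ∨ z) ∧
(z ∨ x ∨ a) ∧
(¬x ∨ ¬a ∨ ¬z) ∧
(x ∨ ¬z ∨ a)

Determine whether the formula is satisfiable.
No

No, the formula is not satisfiable.

No assignment of truth values to the variables can make all 13 clauses true simultaneously.

The formula is UNSAT (unsatisfiable).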